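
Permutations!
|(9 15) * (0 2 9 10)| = 5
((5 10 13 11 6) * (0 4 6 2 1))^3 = (0 5 11)(1 6 13)(2 4 10)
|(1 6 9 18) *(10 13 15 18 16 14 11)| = |(1 6 9 16 14 11 10 13 15 18)| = 10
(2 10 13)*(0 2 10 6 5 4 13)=(0 2 6 5 4 13 10)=[2, 1, 6, 3, 13, 4, 5, 7, 8, 9, 0, 11, 12, 10]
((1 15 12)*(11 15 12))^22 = (15)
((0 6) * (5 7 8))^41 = (0 6)(5 8 7)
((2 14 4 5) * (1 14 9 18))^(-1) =(1 18 9 2 5 4 14)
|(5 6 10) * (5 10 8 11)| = 4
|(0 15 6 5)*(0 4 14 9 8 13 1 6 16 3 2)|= |(0 15 16 3 2)(1 6 5 4 14 9 8 13)|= 40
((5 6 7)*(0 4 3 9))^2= (0 3)(4 9)(5 7 6)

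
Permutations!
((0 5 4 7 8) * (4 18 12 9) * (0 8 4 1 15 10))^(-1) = (0 10 15 1 9 12 18 5)(4 7)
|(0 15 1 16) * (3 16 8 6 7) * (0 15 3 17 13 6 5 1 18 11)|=12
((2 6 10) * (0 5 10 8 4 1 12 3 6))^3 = ((0 5 10 2)(1 12 3 6 8 4))^3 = (0 2 10 5)(1 6)(3 4)(8 12)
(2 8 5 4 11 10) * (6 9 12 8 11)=(2 11 10)(4 6 9 12 8 5)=[0, 1, 11, 3, 6, 4, 9, 7, 5, 12, 2, 10, 8]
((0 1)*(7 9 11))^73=((0 1)(7 9 11))^73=(0 1)(7 9 11)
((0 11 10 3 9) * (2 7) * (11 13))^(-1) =(0 9 3 10 11 13)(2 7)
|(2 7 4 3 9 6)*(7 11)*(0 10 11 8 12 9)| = 30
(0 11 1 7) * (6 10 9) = (0 11 1 7)(6 10 9) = [11, 7, 2, 3, 4, 5, 10, 0, 8, 6, 9, 1]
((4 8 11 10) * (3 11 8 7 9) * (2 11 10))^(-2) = (11)(3 7 10 9 4)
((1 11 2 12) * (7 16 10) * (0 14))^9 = (16)(0 14)(1 11 2 12)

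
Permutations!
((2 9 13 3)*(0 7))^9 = ((0 7)(2 9 13 3))^9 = (0 7)(2 9 13 3)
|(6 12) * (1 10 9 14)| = |(1 10 9 14)(6 12)| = 4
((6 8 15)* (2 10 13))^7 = ((2 10 13)(6 8 15))^7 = (2 10 13)(6 8 15)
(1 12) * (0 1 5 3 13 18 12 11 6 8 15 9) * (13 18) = [1, 11, 2, 18, 4, 3, 8, 7, 15, 0, 10, 6, 5, 13, 14, 9, 16, 17, 12] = (0 1 11 6 8 15 9)(3 18 12 5)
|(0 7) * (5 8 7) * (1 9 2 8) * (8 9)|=10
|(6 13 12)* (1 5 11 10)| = |(1 5 11 10)(6 13 12)| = 12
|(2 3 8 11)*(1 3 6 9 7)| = 8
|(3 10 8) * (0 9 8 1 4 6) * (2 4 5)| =10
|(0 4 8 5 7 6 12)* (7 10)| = |(0 4 8 5 10 7 6 12)| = 8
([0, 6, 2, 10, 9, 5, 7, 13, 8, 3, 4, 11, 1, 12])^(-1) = (1 12 13 7 6)(3 9 4 10)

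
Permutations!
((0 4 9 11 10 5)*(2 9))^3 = (0 9 5 2 10 4 11)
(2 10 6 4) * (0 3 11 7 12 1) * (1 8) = (0 3 11 7 12 8 1)(2 10 6 4) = [3, 0, 10, 11, 2, 5, 4, 12, 1, 9, 6, 7, 8]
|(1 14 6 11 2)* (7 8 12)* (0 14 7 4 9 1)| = |(0 14 6 11 2)(1 7 8 12 4 9)| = 30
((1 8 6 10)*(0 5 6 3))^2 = ((0 5 6 10 1 8 3))^2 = (0 6 1 3 5 10 8)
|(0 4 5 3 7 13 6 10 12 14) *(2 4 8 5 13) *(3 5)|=11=|(0 8 3 7 2 4 13 6 10 12 14)|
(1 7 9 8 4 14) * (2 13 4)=(1 7 9 8 2 13 4 14)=[0, 7, 13, 3, 14, 5, 6, 9, 2, 8, 10, 11, 12, 4, 1]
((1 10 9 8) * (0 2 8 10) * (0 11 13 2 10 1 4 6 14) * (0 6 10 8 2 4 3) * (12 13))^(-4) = ((0 8 3)(1 11 12 13 4 10 9)(6 14))^(-4) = (14)(0 3 8)(1 13 9 12 10 11 4)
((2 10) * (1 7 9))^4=(10)(1 7 9)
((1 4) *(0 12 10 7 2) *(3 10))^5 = (0 2 7 10 3 12)(1 4)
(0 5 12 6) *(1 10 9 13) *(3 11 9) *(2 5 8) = (0 8 2 5 12 6)(1 10 3 11 9 13) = [8, 10, 5, 11, 4, 12, 0, 7, 2, 13, 3, 9, 6, 1]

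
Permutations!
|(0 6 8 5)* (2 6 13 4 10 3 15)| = 10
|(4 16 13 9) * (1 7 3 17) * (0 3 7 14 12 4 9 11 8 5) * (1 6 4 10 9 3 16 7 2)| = |(0 16 13 11 8 5)(1 14 12 10 9 3 17 6 4 7 2)| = 66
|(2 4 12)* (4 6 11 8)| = 6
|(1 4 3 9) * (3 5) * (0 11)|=|(0 11)(1 4 5 3 9)|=10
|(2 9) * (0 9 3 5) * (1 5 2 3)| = 6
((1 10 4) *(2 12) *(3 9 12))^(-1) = ((1 10 4)(2 3 9 12))^(-1) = (1 4 10)(2 12 9 3)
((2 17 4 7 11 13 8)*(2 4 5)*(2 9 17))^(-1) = (4 8 13 11 7)(5 17 9)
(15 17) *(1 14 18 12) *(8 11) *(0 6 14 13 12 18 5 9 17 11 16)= (18)(0 6 14 5 9 17 15 11 8 16)(1 13 12)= [6, 13, 2, 3, 4, 9, 14, 7, 16, 17, 10, 8, 1, 12, 5, 11, 0, 15, 18]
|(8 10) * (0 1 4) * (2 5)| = |(0 1 4)(2 5)(8 10)| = 6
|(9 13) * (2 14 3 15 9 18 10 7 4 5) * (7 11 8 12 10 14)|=|(2 7 4 5)(3 15 9 13 18 14)(8 12 10 11)|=12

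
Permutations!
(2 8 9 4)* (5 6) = (2 8 9 4)(5 6) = [0, 1, 8, 3, 2, 6, 5, 7, 9, 4]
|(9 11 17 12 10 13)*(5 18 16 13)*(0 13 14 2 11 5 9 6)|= |(0 13 6)(2 11 17 12 10 9 5 18 16 14)|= 30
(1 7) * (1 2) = (1 7 2) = [0, 7, 1, 3, 4, 5, 6, 2]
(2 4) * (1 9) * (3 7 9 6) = (1 6 3 7 9)(2 4) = [0, 6, 4, 7, 2, 5, 3, 9, 8, 1]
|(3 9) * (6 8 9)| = 4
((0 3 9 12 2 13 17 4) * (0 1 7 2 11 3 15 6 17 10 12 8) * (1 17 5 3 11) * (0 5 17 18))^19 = ((0 15 6 17 4 18)(1 7 2 13 10 12)(3 9 8 5))^19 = (0 15 6 17 4 18)(1 7 2 13 10 12)(3 5 8 9)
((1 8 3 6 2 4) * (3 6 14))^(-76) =(14)(1 4 2 6 8) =((1 8 6 2 4)(3 14))^(-76)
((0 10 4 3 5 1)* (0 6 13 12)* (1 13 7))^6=(0 12 13 5 3 4 10)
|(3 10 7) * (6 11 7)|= |(3 10 6 11 7)|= 5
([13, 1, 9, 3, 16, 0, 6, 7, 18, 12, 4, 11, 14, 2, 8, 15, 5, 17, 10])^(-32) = [12, 1, 8, 3, 13, 9, 6, 7, 16, 18, 0, 11, 10, 14, 4, 15, 2, 17, 5]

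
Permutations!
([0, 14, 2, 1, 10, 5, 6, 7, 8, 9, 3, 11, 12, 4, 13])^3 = (1 4)(3 13)(10 14)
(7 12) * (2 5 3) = (2 5 3)(7 12) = [0, 1, 5, 2, 4, 3, 6, 12, 8, 9, 10, 11, 7]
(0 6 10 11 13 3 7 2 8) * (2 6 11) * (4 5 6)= (0 11 13 3 7 4 5 6 10 2 8)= [11, 1, 8, 7, 5, 6, 10, 4, 0, 9, 2, 13, 12, 3]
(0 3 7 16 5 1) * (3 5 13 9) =(0 5 1)(3 7 16 13 9) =[5, 0, 2, 7, 4, 1, 6, 16, 8, 3, 10, 11, 12, 9, 14, 15, 13]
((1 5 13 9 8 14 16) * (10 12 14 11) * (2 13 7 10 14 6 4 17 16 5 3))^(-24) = (1 5)(2 10)(3 7)(4 8)(6 9)(11 17)(12 13)(14 16)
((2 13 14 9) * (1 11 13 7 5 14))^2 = (1 13 11)(2 5 9 7 14)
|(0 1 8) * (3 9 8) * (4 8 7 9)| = 10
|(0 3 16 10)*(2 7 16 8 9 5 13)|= 10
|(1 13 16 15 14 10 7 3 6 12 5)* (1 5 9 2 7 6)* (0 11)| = |(0 11)(1 13 16 15 14 10 6 12 9 2 7 3)| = 12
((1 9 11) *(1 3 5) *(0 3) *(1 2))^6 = ((0 3 5 2 1 9 11))^6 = (0 11 9 1 2 5 3)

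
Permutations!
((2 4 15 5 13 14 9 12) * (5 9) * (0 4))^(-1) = (0 2 12 9 15 4)(5 14 13)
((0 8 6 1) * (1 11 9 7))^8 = ((0 8 6 11 9 7 1))^8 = (0 8 6 11 9 7 1)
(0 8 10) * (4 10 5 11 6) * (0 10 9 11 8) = [0, 1, 2, 3, 9, 8, 4, 7, 5, 11, 10, 6] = (4 9 11 6)(5 8)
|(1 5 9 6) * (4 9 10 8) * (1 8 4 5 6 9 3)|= 7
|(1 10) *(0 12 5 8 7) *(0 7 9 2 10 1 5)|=10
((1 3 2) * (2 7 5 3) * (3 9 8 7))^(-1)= (1 2)(5 7 8 9)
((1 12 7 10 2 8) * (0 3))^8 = ((0 3)(1 12 7 10 2 8))^8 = (1 7 2)(8 12 10)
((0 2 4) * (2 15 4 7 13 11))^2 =(0 4 15)(2 13)(7 11)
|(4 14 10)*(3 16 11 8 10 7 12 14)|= 6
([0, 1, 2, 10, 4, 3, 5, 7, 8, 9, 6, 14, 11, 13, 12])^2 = [0, 1, 2, 6, 4, 10, 3, 7, 8, 9, 5, 12, 14, 13, 11]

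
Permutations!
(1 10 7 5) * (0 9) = (0 9)(1 10 7 5) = [9, 10, 2, 3, 4, 1, 6, 5, 8, 0, 7]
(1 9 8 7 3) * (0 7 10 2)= (0 7 3 1 9 8 10 2)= [7, 9, 0, 1, 4, 5, 6, 3, 10, 8, 2]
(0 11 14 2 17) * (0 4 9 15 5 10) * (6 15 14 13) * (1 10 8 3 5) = (0 11 13 6 15 1 10)(2 17 4 9 14)(3 5 8) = [11, 10, 17, 5, 9, 8, 15, 7, 3, 14, 0, 13, 12, 6, 2, 1, 16, 4]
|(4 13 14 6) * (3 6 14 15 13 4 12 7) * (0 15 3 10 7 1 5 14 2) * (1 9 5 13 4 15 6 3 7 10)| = |(0 6 12 9 5 14 2)(1 13 7)(4 15)| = 42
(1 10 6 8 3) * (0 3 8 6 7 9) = (0 3 1 10 7 9) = [3, 10, 2, 1, 4, 5, 6, 9, 8, 0, 7]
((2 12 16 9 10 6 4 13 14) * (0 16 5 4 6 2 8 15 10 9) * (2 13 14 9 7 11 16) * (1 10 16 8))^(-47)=((0 2 12 5 4 14 1 10 13 9 7 11 8 15 16))^(-47)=(0 15 11 9 10 14 5 2 16 8 7 13 1 4 12)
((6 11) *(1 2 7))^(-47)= (1 2 7)(6 11)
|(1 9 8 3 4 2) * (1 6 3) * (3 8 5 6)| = |(1 9 5 6 8)(2 3 4)| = 15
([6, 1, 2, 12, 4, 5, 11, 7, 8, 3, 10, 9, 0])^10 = [3, 1, 2, 11, 4, 5, 12, 7, 8, 6, 10, 0, 9]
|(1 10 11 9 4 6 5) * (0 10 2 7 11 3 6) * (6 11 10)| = 11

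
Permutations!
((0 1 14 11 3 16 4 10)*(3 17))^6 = (0 16 11)(1 4 17)(3 14 10)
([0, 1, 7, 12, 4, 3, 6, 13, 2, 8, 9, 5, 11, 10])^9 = (2 10)(3 12 11 5)(7 9)(8 13)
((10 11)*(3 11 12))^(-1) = (3 12 10 11)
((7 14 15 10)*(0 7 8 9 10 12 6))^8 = ((0 7 14 15 12 6)(8 9 10))^8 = (0 14 12)(6 7 15)(8 10 9)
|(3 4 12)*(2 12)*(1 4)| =|(1 4 2 12 3)| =5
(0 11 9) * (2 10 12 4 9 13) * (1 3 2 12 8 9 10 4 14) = (0 11 13 12 14 1 3 2 4 10 8 9) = [11, 3, 4, 2, 10, 5, 6, 7, 9, 0, 8, 13, 14, 12, 1]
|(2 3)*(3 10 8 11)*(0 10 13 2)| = 10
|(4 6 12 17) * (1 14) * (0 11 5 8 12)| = 8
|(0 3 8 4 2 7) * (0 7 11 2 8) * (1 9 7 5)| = |(0 3)(1 9 7 5)(2 11)(4 8)| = 4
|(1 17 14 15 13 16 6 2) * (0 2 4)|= 10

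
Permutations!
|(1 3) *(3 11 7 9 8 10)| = |(1 11 7 9 8 10 3)| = 7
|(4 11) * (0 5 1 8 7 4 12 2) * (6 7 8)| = 9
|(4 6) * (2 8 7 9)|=4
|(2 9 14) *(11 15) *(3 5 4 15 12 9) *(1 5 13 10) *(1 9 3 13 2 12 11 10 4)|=18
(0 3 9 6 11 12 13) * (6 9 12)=(0 3 12 13)(6 11)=[3, 1, 2, 12, 4, 5, 11, 7, 8, 9, 10, 6, 13, 0]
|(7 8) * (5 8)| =|(5 8 7)| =3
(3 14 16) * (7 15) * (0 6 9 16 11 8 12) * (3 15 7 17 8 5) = (0 6 9 16 15 17 8 12)(3 14 11 5) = [6, 1, 2, 14, 4, 3, 9, 7, 12, 16, 10, 5, 0, 13, 11, 17, 15, 8]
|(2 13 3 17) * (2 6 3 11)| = 3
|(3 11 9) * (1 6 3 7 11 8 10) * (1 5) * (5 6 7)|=|(1 7 11 9 5)(3 8 10 6)|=20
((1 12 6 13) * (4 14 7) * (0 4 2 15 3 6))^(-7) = (0 2 13 4 15 1 14 3 12 7 6)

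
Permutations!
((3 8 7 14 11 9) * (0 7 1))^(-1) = ((0 7 14 11 9 3 8 1))^(-1) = (0 1 8 3 9 11 14 7)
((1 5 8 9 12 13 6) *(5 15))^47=(1 6 13 12 9 8 5 15)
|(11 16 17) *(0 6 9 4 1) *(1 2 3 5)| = 24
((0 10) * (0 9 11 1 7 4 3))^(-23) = (0 10 9 11 1 7 4 3)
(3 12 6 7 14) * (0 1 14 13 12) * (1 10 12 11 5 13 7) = (0 10 12 6 1 14 3)(5 13 11) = [10, 14, 2, 0, 4, 13, 1, 7, 8, 9, 12, 5, 6, 11, 3]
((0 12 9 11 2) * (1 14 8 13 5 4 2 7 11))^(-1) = (0 2 4 5 13 8 14 1 9 12)(7 11)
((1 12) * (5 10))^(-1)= (1 12)(5 10)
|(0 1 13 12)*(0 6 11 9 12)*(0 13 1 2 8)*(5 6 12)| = 12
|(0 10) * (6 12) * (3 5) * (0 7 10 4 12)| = |(0 4 12 6)(3 5)(7 10)| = 4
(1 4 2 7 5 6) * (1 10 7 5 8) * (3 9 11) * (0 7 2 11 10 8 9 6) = (0 7 9 10 2 5)(1 4 11 3 6 8) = [7, 4, 5, 6, 11, 0, 8, 9, 1, 10, 2, 3]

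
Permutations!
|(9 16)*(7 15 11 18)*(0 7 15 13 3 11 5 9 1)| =11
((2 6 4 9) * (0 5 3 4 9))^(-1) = ((0 5 3 4)(2 6 9))^(-1) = (0 4 3 5)(2 9 6)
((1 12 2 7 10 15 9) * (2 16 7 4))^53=((1 12 16 7 10 15 9)(2 4))^53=(1 10 12 15 16 9 7)(2 4)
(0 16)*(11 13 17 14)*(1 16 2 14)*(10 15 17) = [2, 16, 14, 3, 4, 5, 6, 7, 8, 9, 15, 13, 12, 10, 11, 17, 0, 1] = (0 2 14 11 13 10 15 17 1 16)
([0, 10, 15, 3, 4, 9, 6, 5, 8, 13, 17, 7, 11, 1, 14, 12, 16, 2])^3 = [0, 2, 11, 3, 4, 1, 6, 13, 8, 10, 15, 9, 5, 17, 14, 7, 16, 12]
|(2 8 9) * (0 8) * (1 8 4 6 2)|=|(0 4 6 2)(1 8 9)|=12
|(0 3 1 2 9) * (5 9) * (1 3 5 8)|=|(0 5 9)(1 2 8)|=3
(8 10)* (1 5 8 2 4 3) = (1 5 8 10 2 4 3) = [0, 5, 4, 1, 3, 8, 6, 7, 10, 9, 2]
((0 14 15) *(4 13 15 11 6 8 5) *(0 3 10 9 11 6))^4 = ((0 14 6 8 5 4 13 15 3 10 9 11))^4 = (0 5 3)(4 10 14)(6 13 9)(8 15 11)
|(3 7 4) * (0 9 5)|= 3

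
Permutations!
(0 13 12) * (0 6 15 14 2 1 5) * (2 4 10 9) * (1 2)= [13, 5, 2, 3, 10, 0, 15, 7, 8, 1, 9, 11, 6, 12, 4, 14]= (0 13 12 6 15 14 4 10 9 1 5)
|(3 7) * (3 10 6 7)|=|(6 7 10)|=3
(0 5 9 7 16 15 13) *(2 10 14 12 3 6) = [5, 1, 10, 6, 4, 9, 2, 16, 8, 7, 14, 11, 3, 0, 12, 13, 15] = (0 5 9 7 16 15 13)(2 10 14 12 3 6)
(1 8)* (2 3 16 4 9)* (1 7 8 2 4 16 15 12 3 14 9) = (16)(1 2 14 9 4)(3 15 12)(7 8) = [0, 2, 14, 15, 1, 5, 6, 8, 7, 4, 10, 11, 3, 13, 9, 12, 16]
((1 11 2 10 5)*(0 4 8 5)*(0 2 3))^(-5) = (0 8 1 3 4 5 11)(2 10)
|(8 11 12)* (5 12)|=|(5 12 8 11)|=4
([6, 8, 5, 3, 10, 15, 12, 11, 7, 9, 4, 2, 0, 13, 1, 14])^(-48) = [0, 1, 2, 3, 4, 5, 6, 7, 8, 9, 10, 11, 12, 13, 14, 15]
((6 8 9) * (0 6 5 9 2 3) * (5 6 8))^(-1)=((0 8 2 3)(5 9 6))^(-1)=(0 3 2 8)(5 6 9)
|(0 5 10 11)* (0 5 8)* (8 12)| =|(0 12 8)(5 10 11)| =3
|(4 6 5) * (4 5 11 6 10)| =|(4 10)(6 11)| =2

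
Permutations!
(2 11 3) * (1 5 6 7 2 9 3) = (1 5 6 7 2 11)(3 9) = [0, 5, 11, 9, 4, 6, 7, 2, 8, 3, 10, 1]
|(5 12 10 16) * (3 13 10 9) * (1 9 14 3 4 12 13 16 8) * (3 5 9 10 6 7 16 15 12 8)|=14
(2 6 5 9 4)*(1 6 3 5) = (1 6)(2 3 5 9 4) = [0, 6, 3, 5, 2, 9, 1, 7, 8, 4]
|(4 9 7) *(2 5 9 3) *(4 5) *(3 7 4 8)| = 12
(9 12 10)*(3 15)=(3 15)(9 12 10)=[0, 1, 2, 15, 4, 5, 6, 7, 8, 12, 9, 11, 10, 13, 14, 3]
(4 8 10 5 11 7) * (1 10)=[0, 10, 2, 3, 8, 11, 6, 4, 1, 9, 5, 7]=(1 10 5 11 7 4 8)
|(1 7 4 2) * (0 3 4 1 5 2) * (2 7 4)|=|(0 3 2 5 7 1 4)|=7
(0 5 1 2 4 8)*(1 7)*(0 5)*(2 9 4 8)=(1 9 4 2 8 5 7)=[0, 9, 8, 3, 2, 7, 6, 1, 5, 4]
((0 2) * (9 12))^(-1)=(0 2)(9 12)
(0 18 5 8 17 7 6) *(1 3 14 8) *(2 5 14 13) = (0 18 14 8 17 7 6)(1 3 13 2 5) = [18, 3, 5, 13, 4, 1, 0, 6, 17, 9, 10, 11, 12, 2, 8, 15, 16, 7, 14]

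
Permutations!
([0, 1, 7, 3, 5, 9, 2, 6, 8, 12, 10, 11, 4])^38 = (2 6 7)(4 9)(5 12)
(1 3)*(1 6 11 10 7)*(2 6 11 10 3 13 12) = [0, 13, 6, 11, 4, 5, 10, 1, 8, 9, 7, 3, 2, 12] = (1 13 12 2 6 10 7)(3 11)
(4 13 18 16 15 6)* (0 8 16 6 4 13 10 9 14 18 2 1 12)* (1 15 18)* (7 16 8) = (0 7 16 18 6 13 2 15 4 10 9 14 1 12) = [7, 12, 15, 3, 10, 5, 13, 16, 8, 14, 9, 11, 0, 2, 1, 4, 18, 17, 6]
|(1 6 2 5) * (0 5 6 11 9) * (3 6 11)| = 8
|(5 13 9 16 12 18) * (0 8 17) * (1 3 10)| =|(0 8 17)(1 3 10)(5 13 9 16 12 18)| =6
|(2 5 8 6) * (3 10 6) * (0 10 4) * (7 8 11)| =|(0 10 6 2 5 11 7 8 3 4)| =10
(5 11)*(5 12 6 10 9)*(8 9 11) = [0, 1, 2, 3, 4, 8, 10, 7, 9, 5, 11, 12, 6] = (5 8 9)(6 10 11 12)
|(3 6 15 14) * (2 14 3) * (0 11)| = |(0 11)(2 14)(3 6 15)| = 6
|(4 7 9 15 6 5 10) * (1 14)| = |(1 14)(4 7 9 15 6 5 10)| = 14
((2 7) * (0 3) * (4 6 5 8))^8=(8)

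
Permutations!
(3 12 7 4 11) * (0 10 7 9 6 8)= (0 10 7 4 11 3 12 9 6 8)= [10, 1, 2, 12, 11, 5, 8, 4, 0, 6, 7, 3, 9]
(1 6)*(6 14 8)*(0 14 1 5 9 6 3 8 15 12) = (0 14 15 12)(3 8)(5 9 6) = [14, 1, 2, 8, 4, 9, 5, 7, 3, 6, 10, 11, 0, 13, 15, 12]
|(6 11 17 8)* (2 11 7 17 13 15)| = 4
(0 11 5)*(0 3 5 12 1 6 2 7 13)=(0 11 12 1 6 2 7 13)(3 5)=[11, 6, 7, 5, 4, 3, 2, 13, 8, 9, 10, 12, 1, 0]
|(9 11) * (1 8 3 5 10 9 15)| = 8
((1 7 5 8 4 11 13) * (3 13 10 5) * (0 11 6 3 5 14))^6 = (0 10)(1 3 4 5)(6 8 7 13)(11 14)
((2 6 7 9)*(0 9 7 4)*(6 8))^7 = (0 9 2 8 6 4)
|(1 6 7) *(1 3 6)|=3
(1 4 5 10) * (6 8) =(1 4 5 10)(6 8) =[0, 4, 2, 3, 5, 10, 8, 7, 6, 9, 1]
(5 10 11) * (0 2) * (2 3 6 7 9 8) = (0 3 6 7 9 8 2)(5 10 11) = [3, 1, 0, 6, 4, 10, 7, 9, 2, 8, 11, 5]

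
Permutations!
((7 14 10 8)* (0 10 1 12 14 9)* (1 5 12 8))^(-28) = ((0 10 1 8 7 9)(5 12 14))^(-28) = (0 1 7)(5 14 12)(8 9 10)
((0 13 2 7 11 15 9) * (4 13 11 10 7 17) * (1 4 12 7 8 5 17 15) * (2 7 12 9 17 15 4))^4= ((0 11 1 2 4 13 7 10 8 5 15 17 9))^4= (0 4 8 9 2 10 17 1 7 15 11 13 5)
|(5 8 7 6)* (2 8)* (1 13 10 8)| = |(1 13 10 8 7 6 5 2)| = 8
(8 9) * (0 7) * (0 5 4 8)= [7, 1, 2, 3, 8, 4, 6, 5, 9, 0]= (0 7 5 4 8 9)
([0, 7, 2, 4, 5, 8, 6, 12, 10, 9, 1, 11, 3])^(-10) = (1 8 4 12)(3 7 10 5)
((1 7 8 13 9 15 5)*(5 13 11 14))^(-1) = ((1 7 8 11 14 5)(9 15 13))^(-1) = (1 5 14 11 8 7)(9 13 15)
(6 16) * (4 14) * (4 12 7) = [0, 1, 2, 3, 14, 5, 16, 4, 8, 9, 10, 11, 7, 13, 12, 15, 6] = (4 14 12 7)(6 16)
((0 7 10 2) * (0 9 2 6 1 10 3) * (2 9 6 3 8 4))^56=(0 8 2 1 3 7 4 6 10)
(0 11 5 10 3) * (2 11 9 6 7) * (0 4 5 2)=[9, 1, 11, 4, 5, 10, 7, 0, 8, 6, 3, 2]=(0 9 6 7)(2 11)(3 4 5 10)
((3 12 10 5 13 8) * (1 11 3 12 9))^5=(13)(1 11 3 9)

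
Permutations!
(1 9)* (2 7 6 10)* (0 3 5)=(0 3 5)(1 9)(2 7 6 10)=[3, 9, 7, 5, 4, 0, 10, 6, 8, 1, 2]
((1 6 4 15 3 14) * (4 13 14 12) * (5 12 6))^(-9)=((1 5 12 4 15 3 6 13 14))^(-9)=(15)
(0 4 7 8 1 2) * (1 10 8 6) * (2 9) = (0 4 7 6 1 9 2)(8 10) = [4, 9, 0, 3, 7, 5, 1, 6, 10, 2, 8]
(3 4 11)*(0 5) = (0 5)(3 4 11) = [5, 1, 2, 4, 11, 0, 6, 7, 8, 9, 10, 3]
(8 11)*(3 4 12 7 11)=(3 4 12 7 11 8)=[0, 1, 2, 4, 12, 5, 6, 11, 3, 9, 10, 8, 7]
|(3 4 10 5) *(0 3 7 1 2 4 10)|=|(0 3 10 5 7 1 2 4)|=8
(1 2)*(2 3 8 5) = (1 3 8 5 2) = [0, 3, 1, 8, 4, 2, 6, 7, 5]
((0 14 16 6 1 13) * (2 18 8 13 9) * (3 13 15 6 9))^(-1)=(0 13 3 1 6 15 8 18 2 9 16 14)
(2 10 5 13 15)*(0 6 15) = (0 6 15 2 10 5 13) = [6, 1, 10, 3, 4, 13, 15, 7, 8, 9, 5, 11, 12, 0, 14, 2]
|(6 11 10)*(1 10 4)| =5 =|(1 10 6 11 4)|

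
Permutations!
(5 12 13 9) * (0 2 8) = (0 2 8)(5 12 13 9) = [2, 1, 8, 3, 4, 12, 6, 7, 0, 5, 10, 11, 13, 9]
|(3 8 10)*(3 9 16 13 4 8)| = 6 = |(4 8 10 9 16 13)|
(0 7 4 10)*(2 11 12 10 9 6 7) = [2, 1, 11, 3, 9, 5, 7, 4, 8, 6, 0, 12, 10] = (0 2 11 12 10)(4 9 6 7)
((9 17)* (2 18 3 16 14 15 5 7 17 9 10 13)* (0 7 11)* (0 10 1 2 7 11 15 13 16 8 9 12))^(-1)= (0 12 9 8 3 18 2 1 17 7 13 14 16 10 11)(5 15)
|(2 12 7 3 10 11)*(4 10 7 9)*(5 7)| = |(2 12 9 4 10 11)(3 5 7)| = 6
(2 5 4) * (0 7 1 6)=[7, 6, 5, 3, 2, 4, 0, 1]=(0 7 1 6)(2 5 4)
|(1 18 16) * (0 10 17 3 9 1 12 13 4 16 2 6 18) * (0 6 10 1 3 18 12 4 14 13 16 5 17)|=22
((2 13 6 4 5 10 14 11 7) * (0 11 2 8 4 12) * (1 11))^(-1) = (0 12 6 13 2 14 10 5 4 8 7 11 1)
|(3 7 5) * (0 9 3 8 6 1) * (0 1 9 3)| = 7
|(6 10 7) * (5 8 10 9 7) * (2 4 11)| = 3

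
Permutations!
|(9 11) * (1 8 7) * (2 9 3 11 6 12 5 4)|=6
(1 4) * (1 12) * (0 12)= [12, 4, 2, 3, 0, 5, 6, 7, 8, 9, 10, 11, 1]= (0 12 1 4)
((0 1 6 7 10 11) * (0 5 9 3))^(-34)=(0 6 10 5 3 1 7 11 9)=((0 1 6 7 10 11 5 9 3))^(-34)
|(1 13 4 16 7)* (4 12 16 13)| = |(1 4 13 12 16 7)| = 6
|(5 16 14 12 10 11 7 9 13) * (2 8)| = 18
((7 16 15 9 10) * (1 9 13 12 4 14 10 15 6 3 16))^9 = ((1 9 15 13 12 4 14 10 7)(3 16 6))^9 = (16)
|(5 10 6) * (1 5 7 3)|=6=|(1 5 10 6 7 3)|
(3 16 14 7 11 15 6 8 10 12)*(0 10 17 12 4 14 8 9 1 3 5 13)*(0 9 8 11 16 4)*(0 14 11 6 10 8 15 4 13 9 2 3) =(0 8 17 12 5 9 1)(2 3 13)(4 11)(6 15 10 14 7 16) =[8, 0, 3, 13, 11, 9, 15, 16, 17, 1, 14, 4, 5, 2, 7, 10, 6, 12]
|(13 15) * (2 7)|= 2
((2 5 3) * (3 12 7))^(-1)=((2 5 12 7 3))^(-1)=(2 3 7 12 5)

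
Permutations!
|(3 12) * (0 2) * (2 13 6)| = 4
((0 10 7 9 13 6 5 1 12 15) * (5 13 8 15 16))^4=(16)(0 8 7)(9 10 15)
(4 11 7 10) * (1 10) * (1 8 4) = (1 10)(4 11 7 8) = [0, 10, 2, 3, 11, 5, 6, 8, 4, 9, 1, 7]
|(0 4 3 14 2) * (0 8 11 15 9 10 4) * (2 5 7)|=|(2 8 11 15 9 10 4 3 14 5 7)|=11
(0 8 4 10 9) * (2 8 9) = (0 9)(2 8 4 10) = [9, 1, 8, 3, 10, 5, 6, 7, 4, 0, 2]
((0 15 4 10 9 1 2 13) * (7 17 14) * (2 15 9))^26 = (0 1 4 2)(7 14 17)(9 15 10 13)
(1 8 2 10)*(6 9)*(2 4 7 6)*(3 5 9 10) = (1 8 4 7 6 10)(2 3 5 9) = [0, 8, 3, 5, 7, 9, 10, 6, 4, 2, 1]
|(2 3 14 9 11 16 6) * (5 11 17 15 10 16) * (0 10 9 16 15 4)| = 30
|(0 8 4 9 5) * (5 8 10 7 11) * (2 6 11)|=21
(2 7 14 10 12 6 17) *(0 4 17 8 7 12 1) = [4, 0, 12, 3, 17, 5, 8, 14, 7, 9, 1, 11, 6, 13, 10, 15, 16, 2] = (0 4 17 2 12 6 8 7 14 10 1)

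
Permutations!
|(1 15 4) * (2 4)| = 4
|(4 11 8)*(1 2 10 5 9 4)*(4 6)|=|(1 2 10 5 9 6 4 11 8)|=9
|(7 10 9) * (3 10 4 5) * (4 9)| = |(3 10 4 5)(7 9)| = 4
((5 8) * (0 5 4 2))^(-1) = ((0 5 8 4 2))^(-1) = (0 2 4 8 5)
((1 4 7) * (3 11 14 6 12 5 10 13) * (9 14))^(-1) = (1 7 4)(3 13 10 5 12 6 14 9 11)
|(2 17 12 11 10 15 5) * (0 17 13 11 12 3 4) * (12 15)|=|(0 17 3 4)(2 13 11 10 12 15 5)|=28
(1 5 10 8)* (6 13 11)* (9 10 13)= (1 5 13 11 6 9 10 8)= [0, 5, 2, 3, 4, 13, 9, 7, 1, 10, 8, 6, 12, 11]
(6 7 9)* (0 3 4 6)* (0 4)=(0 3)(4 6 7 9)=[3, 1, 2, 0, 6, 5, 7, 9, 8, 4]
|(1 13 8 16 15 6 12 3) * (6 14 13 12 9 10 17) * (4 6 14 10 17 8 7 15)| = |(1 12 3)(4 6 9 17 14 13 7 15 10 8 16)| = 33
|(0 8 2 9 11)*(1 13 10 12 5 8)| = |(0 1 13 10 12 5 8 2 9 11)| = 10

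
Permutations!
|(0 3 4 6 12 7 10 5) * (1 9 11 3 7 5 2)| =|(0 7 10 2 1 9 11 3 4 6 12 5)| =12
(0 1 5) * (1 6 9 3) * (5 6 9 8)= (0 9 3 1 6 8 5)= [9, 6, 2, 1, 4, 0, 8, 7, 5, 3]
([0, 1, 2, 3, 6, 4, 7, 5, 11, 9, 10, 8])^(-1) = (4 5 7 6)(8 11)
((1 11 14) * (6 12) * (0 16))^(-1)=((0 16)(1 11 14)(6 12))^(-1)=(0 16)(1 14 11)(6 12)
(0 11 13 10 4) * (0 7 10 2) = (0 11 13 2)(4 7 10) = [11, 1, 0, 3, 7, 5, 6, 10, 8, 9, 4, 13, 12, 2]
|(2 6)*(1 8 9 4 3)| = 10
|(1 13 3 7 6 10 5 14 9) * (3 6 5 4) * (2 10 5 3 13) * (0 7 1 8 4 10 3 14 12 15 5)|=24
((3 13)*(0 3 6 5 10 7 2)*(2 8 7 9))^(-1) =(0 2 9 10 5 6 13 3)(7 8)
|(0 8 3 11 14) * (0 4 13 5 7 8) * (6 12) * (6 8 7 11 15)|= |(3 15 6 12 8)(4 13 5 11 14)|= 5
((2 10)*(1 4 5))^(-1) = ((1 4 5)(2 10))^(-1) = (1 5 4)(2 10)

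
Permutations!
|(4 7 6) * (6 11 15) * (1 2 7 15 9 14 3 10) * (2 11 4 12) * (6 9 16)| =13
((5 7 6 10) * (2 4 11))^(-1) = ((2 4 11)(5 7 6 10))^(-1) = (2 11 4)(5 10 6 7)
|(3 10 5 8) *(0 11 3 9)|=|(0 11 3 10 5 8 9)|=7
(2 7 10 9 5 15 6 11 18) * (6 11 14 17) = (2 7 10 9 5 15 11 18)(6 14 17) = [0, 1, 7, 3, 4, 15, 14, 10, 8, 5, 9, 18, 12, 13, 17, 11, 16, 6, 2]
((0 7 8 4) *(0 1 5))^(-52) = (0 8 1)(4 5 7)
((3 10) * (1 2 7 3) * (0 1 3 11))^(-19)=(0 1 2 7 11)(3 10)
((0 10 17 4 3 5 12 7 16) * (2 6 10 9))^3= ((0 9 2 6 10 17 4 3 5 12 7 16))^3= (0 6 4 12)(2 17 5 16)(3 7 9 10)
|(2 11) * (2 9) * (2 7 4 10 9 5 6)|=4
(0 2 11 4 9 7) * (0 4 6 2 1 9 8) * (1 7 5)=(0 7 4 8)(1 9 5)(2 11 6)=[7, 9, 11, 3, 8, 1, 2, 4, 0, 5, 10, 6]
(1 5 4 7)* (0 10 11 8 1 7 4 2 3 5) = (0 10 11 8 1)(2 3 5) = [10, 0, 3, 5, 4, 2, 6, 7, 1, 9, 11, 8]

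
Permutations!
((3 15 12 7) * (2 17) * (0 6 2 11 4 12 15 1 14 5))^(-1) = (0 5 14 1 3 7 12 4 11 17 2 6)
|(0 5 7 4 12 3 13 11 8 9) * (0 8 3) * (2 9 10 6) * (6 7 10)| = |(0 5 10 7 4 12)(2 9 8 6)(3 13 11)| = 12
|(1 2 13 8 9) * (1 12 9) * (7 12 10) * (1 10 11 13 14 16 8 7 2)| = 5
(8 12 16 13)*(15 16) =[0, 1, 2, 3, 4, 5, 6, 7, 12, 9, 10, 11, 15, 8, 14, 16, 13] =(8 12 15 16 13)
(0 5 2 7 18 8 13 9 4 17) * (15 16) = (0 5 2 7 18 8 13 9 4 17)(15 16) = [5, 1, 7, 3, 17, 2, 6, 18, 13, 4, 10, 11, 12, 9, 14, 16, 15, 0, 8]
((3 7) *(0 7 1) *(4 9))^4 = (9)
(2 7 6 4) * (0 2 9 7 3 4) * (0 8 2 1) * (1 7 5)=[7, 0, 3, 4, 9, 1, 8, 6, 2, 5]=(0 7 6 8 2 3 4 9 5 1)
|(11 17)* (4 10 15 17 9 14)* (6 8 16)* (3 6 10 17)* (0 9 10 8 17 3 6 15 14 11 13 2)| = 12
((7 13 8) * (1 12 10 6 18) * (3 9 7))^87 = (1 10 18 12 6)(3 7 8 9 13)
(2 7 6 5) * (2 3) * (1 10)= (1 10)(2 7 6 5 3)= [0, 10, 7, 2, 4, 3, 5, 6, 8, 9, 1]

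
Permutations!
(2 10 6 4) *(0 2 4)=[2, 1, 10, 3, 4, 5, 0, 7, 8, 9, 6]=(0 2 10 6)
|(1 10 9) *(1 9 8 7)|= 4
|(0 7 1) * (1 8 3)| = 5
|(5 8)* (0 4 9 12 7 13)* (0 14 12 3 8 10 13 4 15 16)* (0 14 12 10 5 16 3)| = 12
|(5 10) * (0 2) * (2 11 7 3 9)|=6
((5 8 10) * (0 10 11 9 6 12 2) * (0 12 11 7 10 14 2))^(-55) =((0 14 2 12)(5 8 7 10)(6 11 9))^(-55) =(0 14 2 12)(5 8 7 10)(6 9 11)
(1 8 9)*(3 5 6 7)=(1 8 9)(3 5 6 7)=[0, 8, 2, 5, 4, 6, 7, 3, 9, 1]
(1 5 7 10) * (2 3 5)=(1 2 3 5 7 10)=[0, 2, 3, 5, 4, 7, 6, 10, 8, 9, 1]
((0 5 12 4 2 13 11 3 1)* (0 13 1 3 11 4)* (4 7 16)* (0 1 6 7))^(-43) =((0 5 12 1 13)(2 6 7 16 4))^(-43) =(0 12 13 5 1)(2 7 4 6 16)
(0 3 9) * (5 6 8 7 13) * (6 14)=[3, 1, 2, 9, 4, 14, 8, 13, 7, 0, 10, 11, 12, 5, 6]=(0 3 9)(5 14 6 8 7 13)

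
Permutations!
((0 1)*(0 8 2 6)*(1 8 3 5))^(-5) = ((0 8 2 6)(1 3 5))^(-5) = (0 6 2 8)(1 3 5)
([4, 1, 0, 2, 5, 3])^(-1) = (0 2 3 5 4)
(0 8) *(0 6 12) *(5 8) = (0 5 8 6 12) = [5, 1, 2, 3, 4, 8, 12, 7, 6, 9, 10, 11, 0]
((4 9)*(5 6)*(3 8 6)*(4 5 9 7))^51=(3 8 6 9 5)(4 7)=((3 8 6 9 5)(4 7))^51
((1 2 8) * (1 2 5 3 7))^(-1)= (1 7 3 5)(2 8)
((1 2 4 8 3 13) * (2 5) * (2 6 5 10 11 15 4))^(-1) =((1 10 11 15 4 8 3 13)(5 6))^(-1) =(1 13 3 8 4 15 11 10)(5 6)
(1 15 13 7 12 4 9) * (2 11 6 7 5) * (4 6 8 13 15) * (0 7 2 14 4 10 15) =[7, 10, 11, 3, 9, 14, 2, 12, 13, 1, 15, 8, 6, 5, 4, 0] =(0 7 12 6 2 11 8 13 5 14 4 9 1 10 15)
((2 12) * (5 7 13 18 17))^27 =(2 12)(5 13 17 7 18)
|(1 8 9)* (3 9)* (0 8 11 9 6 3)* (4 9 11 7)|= |(11)(0 8)(1 7 4 9)(3 6)|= 4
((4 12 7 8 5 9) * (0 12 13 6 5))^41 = ((0 12 7 8)(4 13 6 5 9))^41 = (0 12 7 8)(4 13 6 5 9)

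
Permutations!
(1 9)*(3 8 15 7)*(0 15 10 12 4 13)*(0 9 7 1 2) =(0 15 1 7 3 8 10 12 4 13 9 2) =[15, 7, 0, 8, 13, 5, 6, 3, 10, 2, 12, 11, 4, 9, 14, 1]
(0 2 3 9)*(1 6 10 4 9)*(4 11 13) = (0 2 3 1 6 10 11 13 4 9) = [2, 6, 3, 1, 9, 5, 10, 7, 8, 0, 11, 13, 12, 4]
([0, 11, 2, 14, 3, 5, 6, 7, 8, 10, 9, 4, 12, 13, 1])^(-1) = [0, 14, 2, 4, 11, 5, 6, 7, 8, 10, 9, 1, 12, 13, 3]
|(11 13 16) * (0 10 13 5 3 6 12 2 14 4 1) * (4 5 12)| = 13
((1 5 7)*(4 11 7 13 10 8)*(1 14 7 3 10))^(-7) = ((1 5 13)(3 10 8 4 11)(7 14))^(-7) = (1 13 5)(3 4 10 11 8)(7 14)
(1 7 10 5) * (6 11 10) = (1 7 6 11 10 5) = [0, 7, 2, 3, 4, 1, 11, 6, 8, 9, 5, 10]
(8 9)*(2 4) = [0, 1, 4, 3, 2, 5, 6, 7, 9, 8] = (2 4)(8 9)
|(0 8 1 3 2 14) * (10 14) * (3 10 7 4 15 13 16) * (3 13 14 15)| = |(0 8 1 10 15 14)(2 7 4 3)(13 16)| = 12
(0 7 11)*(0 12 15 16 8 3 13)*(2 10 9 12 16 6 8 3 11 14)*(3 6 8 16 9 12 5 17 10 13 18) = [7, 1, 13, 18, 4, 17, 16, 14, 11, 5, 12, 9, 15, 0, 2, 8, 6, 10, 3] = (0 7 14 2 13)(3 18)(5 17 10 12 15 8 11 9)(6 16)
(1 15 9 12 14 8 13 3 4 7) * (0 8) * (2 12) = (0 8 13 3 4 7 1 15 9 2 12 14) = [8, 15, 12, 4, 7, 5, 6, 1, 13, 2, 10, 11, 14, 3, 0, 9]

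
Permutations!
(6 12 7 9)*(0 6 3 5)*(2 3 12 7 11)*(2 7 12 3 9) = (0 6 12 11 7 2 9 3 5) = [6, 1, 9, 5, 4, 0, 12, 2, 8, 3, 10, 7, 11]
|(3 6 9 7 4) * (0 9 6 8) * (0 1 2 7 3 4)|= |(0 9 3 8 1 2 7)|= 7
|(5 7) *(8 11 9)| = |(5 7)(8 11 9)| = 6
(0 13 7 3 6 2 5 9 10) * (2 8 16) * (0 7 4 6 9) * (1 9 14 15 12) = (0 13 4 6 8 16 2 5)(1 9 10 7 3 14 15 12) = [13, 9, 5, 14, 6, 0, 8, 3, 16, 10, 7, 11, 1, 4, 15, 12, 2]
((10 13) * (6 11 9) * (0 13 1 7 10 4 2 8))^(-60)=(13)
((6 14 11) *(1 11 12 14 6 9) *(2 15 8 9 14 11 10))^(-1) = (1 9 8 15 2 10)(11 12 14)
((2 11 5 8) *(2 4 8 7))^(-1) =((2 11 5 7)(4 8))^(-1) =(2 7 5 11)(4 8)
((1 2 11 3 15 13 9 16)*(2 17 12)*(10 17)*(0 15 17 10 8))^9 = ((0 15 13 9 16 1 8)(2 11 3 17 12))^9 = (0 13 16 8 15 9 1)(2 12 17 3 11)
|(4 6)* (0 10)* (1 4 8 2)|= |(0 10)(1 4 6 8 2)|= 10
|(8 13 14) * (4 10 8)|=|(4 10 8 13 14)|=5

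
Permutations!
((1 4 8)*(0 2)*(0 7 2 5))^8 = (1 8 4)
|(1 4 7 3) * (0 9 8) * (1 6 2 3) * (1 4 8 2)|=|(0 9 2 3 6 1 8)(4 7)|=14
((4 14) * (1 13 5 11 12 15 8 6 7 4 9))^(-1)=((1 13 5 11 12 15 8 6 7 4 14 9))^(-1)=(1 9 14 4 7 6 8 15 12 11 5 13)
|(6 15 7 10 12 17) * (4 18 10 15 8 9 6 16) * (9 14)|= |(4 18 10 12 17 16)(6 8 14 9)(7 15)|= 12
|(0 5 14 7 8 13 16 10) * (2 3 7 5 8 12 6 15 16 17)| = |(0 8 13 17 2 3 7 12 6 15 16 10)(5 14)| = 12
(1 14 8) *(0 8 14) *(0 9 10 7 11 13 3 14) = (0 8 1 9 10 7 11 13 3 14) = [8, 9, 2, 14, 4, 5, 6, 11, 1, 10, 7, 13, 12, 3, 0]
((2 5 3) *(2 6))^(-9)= (2 6 3 5)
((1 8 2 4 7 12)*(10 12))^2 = ((1 8 2 4 7 10 12))^2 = (1 2 7 12 8 4 10)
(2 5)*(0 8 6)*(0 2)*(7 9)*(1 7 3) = (0 8 6 2 5)(1 7 9 3) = [8, 7, 5, 1, 4, 0, 2, 9, 6, 3]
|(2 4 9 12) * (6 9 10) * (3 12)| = 7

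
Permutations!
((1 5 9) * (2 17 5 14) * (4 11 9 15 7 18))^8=(1 4 15 2 9 18 5 14 11 7 17)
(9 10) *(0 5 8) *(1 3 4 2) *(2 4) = (0 5 8)(1 3 2)(9 10) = [5, 3, 1, 2, 4, 8, 6, 7, 0, 10, 9]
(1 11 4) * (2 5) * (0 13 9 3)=(0 13 9 3)(1 11 4)(2 5)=[13, 11, 5, 0, 1, 2, 6, 7, 8, 3, 10, 4, 12, 9]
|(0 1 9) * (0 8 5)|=5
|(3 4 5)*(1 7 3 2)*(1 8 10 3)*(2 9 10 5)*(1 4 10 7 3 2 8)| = 20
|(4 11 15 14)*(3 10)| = 4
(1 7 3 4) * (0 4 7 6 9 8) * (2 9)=(0 4 1 6 2 9 8)(3 7)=[4, 6, 9, 7, 1, 5, 2, 3, 0, 8]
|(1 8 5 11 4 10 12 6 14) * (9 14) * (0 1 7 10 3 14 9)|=|(0 1 8 5 11 4 3 14 7 10 12 6)|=12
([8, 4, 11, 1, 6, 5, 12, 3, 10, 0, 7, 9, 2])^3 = [7, 12, 0, 6, 2, 5, 11, 4, 3, 10, 1, 8, 9]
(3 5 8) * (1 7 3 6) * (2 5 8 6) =(1 7 3 8 2 5 6) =[0, 7, 5, 8, 4, 6, 1, 3, 2]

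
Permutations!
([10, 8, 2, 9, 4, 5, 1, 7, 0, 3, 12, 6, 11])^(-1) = (0 8 1 6 11 12 10)(3 9)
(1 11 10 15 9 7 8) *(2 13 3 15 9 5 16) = [0, 11, 13, 15, 4, 16, 6, 8, 1, 7, 9, 10, 12, 3, 14, 5, 2] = (1 11 10 9 7 8)(2 13 3 15 5 16)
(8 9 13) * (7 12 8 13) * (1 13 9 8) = (1 13 9 7 12) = [0, 13, 2, 3, 4, 5, 6, 12, 8, 7, 10, 11, 1, 9]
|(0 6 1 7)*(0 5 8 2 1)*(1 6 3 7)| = 7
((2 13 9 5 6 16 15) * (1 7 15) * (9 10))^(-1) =(1 16 6 5 9 10 13 2 15 7)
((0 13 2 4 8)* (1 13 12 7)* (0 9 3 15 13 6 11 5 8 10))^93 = ((0 12 7 1 6 11 5 8 9 3 15 13 2 4 10))^93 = (0 1 5 3 2)(4 12 6 8 15)(7 11 9 13 10)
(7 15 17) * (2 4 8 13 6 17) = [0, 1, 4, 3, 8, 5, 17, 15, 13, 9, 10, 11, 12, 6, 14, 2, 16, 7] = (2 4 8 13 6 17 7 15)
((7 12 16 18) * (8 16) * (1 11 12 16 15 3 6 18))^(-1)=(1 16 7 18 6 3 15 8 12 11)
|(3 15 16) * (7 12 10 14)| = 12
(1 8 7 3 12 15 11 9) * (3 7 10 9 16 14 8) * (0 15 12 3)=(0 15 11 16 14 8 10 9 1)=[15, 0, 2, 3, 4, 5, 6, 7, 10, 1, 9, 16, 12, 13, 8, 11, 14]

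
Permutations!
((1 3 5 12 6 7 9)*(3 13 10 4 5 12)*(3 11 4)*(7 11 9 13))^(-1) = (1 9 5 4 11 6 12 3 10 13 7)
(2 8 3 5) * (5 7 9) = (2 8 3 7 9 5) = [0, 1, 8, 7, 4, 2, 6, 9, 3, 5]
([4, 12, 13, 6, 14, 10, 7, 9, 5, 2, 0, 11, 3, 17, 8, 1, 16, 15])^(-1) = (0 10 5 8 14 4)(1 15 17 13 2 9 7 6 3 12)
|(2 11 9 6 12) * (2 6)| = |(2 11 9)(6 12)| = 6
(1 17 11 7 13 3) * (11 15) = (1 17 15 11 7 13 3) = [0, 17, 2, 1, 4, 5, 6, 13, 8, 9, 10, 7, 12, 3, 14, 11, 16, 15]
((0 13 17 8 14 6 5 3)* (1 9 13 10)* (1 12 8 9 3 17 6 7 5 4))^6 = (0 5 1 14 6 12 9)(3 7 4 8 13 10 17) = ((0 10 12 8 14 7 5 17 9 13 6 4 1 3))^6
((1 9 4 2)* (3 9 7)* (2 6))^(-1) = ((1 7 3 9 4 6 2))^(-1) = (1 2 6 4 9 3 7)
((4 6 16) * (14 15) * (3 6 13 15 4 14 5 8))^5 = ((3 6 16 14 4 13 15 5 8))^5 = (3 13 6 15 16 5 14 8 4)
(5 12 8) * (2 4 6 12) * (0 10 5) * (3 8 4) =(0 10 5 2 3 8)(4 6 12) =[10, 1, 3, 8, 6, 2, 12, 7, 0, 9, 5, 11, 4]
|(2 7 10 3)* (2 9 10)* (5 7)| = 3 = |(2 5 7)(3 9 10)|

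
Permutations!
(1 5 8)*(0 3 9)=(0 3 9)(1 5 8)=[3, 5, 2, 9, 4, 8, 6, 7, 1, 0]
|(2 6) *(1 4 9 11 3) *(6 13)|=|(1 4 9 11 3)(2 13 6)|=15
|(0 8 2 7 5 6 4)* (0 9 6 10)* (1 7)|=|(0 8 2 1 7 5 10)(4 9 6)|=21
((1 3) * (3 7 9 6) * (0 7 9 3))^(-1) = (0 6 9 1 3 7)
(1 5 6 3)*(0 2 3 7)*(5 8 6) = [2, 8, 3, 1, 4, 5, 7, 0, 6] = (0 2 3 1 8 6 7)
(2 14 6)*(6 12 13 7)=[0, 1, 14, 3, 4, 5, 2, 6, 8, 9, 10, 11, 13, 7, 12]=(2 14 12 13 7 6)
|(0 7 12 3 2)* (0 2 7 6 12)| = 5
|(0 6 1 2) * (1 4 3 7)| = |(0 6 4 3 7 1 2)| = 7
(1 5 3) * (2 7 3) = [0, 5, 7, 1, 4, 2, 6, 3] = (1 5 2 7 3)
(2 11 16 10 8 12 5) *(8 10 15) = (2 11 16 15 8 12 5) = [0, 1, 11, 3, 4, 2, 6, 7, 12, 9, 10, 16, 5, 13, 14, 8, 15]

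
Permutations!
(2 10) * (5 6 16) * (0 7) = (0 7)(2 10)(5 6 16) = [7, 1, 10, 3, 4, 6, 16, 0, 8, 9, 2, 11, 12, 13, 14, 15, 5]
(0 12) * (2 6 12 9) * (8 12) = [9, 1, 6, 3, 4, 5, 8, 7, 12, 2, 10, 11, 0] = (0 9 2 6 8 12)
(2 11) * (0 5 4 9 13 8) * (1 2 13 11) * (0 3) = [5, 2, 1, 0, 9, 4, 6, 7, 3, 11, 10, 13, 12, 8] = (0 5 4 9 11 13 8 3)(1 2)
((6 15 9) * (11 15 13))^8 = (6 15 13 9 11)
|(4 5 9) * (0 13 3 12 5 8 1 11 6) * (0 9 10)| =|(0 13 3 12 5 10)(1 11 6 9 4 8)| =6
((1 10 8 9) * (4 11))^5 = ((1 10 8 9)(4 11))^5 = (1 10 8 9)(4 11)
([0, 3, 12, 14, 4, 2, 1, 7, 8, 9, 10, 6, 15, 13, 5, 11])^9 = [0, 1, 2, 3, 4, 5, 6, 7, 8, 9, 10, 11, 12, 13, 14, 15]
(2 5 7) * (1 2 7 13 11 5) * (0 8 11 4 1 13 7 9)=(0 8 11 5 7 9)(1 2 13 4)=[8, 2, 13, 3, 1, 7, 6, 9, 11, 0, 10, 5, 12, 4]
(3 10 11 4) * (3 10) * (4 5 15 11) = [0, 1, 2, 3, 10, 15, 6, 7, 8, 9, 4, 5, 12, 13, 14, 11] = (4 10)(5 15 11)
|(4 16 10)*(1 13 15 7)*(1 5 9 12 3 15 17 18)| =12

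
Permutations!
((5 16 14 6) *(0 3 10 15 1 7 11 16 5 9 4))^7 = ((0 3 10 15 1 7 11 16 14 6 9 4))^7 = (0 16 10 6 1 4 11 3 14 15 9 7)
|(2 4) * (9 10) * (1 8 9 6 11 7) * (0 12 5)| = |(0 12 5)(1 8 9 10 6 11 7)(2 4)| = 42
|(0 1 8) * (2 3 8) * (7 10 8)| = |(0 1 2 3 7 10 8)| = 7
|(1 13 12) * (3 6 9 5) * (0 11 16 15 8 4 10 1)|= |(0 11 16 15 8 4 10 1 13 12)(3 6 9 5)|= 20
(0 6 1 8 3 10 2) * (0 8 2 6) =(1 2 8 3 10 6) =[0, 2, 8, 10, 4, 5, 1, 7, 3, 9, 6]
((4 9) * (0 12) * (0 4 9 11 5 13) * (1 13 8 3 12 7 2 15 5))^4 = (0 5 4)(1 2 3)(7 8 11)(12 13 15)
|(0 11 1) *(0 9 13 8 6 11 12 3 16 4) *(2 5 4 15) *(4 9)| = 14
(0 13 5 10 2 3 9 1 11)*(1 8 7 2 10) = (0 13 5 1 11)(2 3 9 8 7) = [13, 11, 3, 9, 4, 1, 6, 2, 7, 8, 10, 0, 12, 5]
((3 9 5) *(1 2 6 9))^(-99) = (1 9)(2 5)(3 6)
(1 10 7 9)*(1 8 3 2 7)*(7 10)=[0, 7, 10, 2, 4, 5, 6, 9, 3, 8, 1]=(1 7 9 8 3 2 10)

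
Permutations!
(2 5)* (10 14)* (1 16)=(1 16)(2 5)(10 14)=[0, 16, 5, 3, 4, 2, 6, 7, 8, 9, 14, 11, 12, 13, 10, 15, 1]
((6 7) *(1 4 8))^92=(1 8 4)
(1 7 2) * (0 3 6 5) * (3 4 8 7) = (0 4 8 7 2 1 3 6 5) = [4, 3, 1, 6, 8, 0, 5, 2, 7]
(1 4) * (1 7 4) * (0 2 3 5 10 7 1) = (0 2 3 5 10 7 4 1) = [2, 0, 3, 5, 1, 10, 6, 4, 8, 9, 7]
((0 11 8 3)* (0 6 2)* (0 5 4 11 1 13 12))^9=(0 1 13 12)(2 4 8 6 5 11 3)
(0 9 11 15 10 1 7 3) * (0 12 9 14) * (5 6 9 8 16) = (0 14)(1 7 3 12 8 16 5 6 9 11 15 10) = [14, 7, 2, 12, 4, 6, 9, 3, 16, 11, 1, 15, 8, 13, 0, 10, 5]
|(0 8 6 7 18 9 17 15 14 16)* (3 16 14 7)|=|(0 8 6 3 16)(7 18 9 17 15)|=5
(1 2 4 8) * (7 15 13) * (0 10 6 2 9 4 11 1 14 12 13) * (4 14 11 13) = (0 10 6 2 13 7 15)(1 9 14 12 4 8 11) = [10, 9, 13, 3, 8, 5, 2, 15, 11, 14, 6, 1, 4, 7, 12, 0]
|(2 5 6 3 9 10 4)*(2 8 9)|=|(2 5 6 3)(4 8 9 10)|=4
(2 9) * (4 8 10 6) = (2 9)(4 8 10 6) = [0, 1, 9, 3, 8, 5, 4, 7, 10, 2, 6]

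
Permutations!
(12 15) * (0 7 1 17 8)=(0 7 1 17 8)(12 15)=[7, 17, 2, 3, 4, 5, 6, 1, 0, 9, 10, 11, 15, 13, 14, 12, 16, 8]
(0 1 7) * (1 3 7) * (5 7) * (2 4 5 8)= [3, 1, 4, 8, 5, 7, 6, 0, 2]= (0 3 8 2 4 5 7)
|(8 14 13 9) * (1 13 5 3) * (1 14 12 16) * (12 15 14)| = |(1 13 9 8 15 14 5 3 12 16)| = 10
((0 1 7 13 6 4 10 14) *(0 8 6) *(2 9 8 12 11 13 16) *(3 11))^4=(0 2 4 3 1 9 10 11 7 8 14 13 16 6 12)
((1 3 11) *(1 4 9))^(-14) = ((1 3 11 4 9))^(-14) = (1 3 11 4 9)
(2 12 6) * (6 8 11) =[0, 1, 12, 3, 4, 5, 2, 7, 11, 9, 10, 6, 8] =(2 12 8 11 6)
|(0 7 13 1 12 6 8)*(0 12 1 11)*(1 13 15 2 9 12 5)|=|(0 7 15 2 9 12 6 8 5 1 13 11)|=12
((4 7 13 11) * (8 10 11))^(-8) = (4 10 13)(7 11 8)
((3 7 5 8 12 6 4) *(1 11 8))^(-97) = (1 8 6 3 5 11 12 4 7)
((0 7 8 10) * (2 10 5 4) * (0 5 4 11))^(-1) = (0 11 5 10 2 4 8 7)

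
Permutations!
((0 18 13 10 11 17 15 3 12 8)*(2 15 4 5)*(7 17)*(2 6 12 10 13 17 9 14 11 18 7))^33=((0 7 9 14 11 2 15 3 10 18 17 4 5 6 12 8))^33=(0 7 9 14 11 2 15 3 10 18 17 4 5 6 12 8)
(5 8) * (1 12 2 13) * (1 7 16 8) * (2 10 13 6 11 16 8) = (1 12 10 13 7 8 5)(2 6 11 16) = [0, 12, 6, 3, 4, 1, 11, 8, 5, 9, 13, 16, 10, 7, 14, 15, 2]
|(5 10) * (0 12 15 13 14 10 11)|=|(0 12 15 13 14 10 5 11)|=8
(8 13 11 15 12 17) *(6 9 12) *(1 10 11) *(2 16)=(1 10 11 15 6 9 12 17 8 13)(2 16)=[0, 10, 16, 3, 4, 5, 9, 7, 13, 12, 11, 15, 17, 1, 14, 6, 2, 8]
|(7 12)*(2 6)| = 2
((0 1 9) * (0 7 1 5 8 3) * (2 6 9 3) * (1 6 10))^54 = ((0 5 8 2 10 1 3)(6 9 7))^54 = (0 1 2 5 3 10 8)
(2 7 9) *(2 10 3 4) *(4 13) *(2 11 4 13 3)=(13)(2 7 9 10)(4 11)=[0, 1, 7, 3, 11, 5, 6, 9, 8, 10, 2, 4, 12, 13]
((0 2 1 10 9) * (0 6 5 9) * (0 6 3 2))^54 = ((1 10 6 5 9 3 2))^54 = (1 3 5 10 2 9 6)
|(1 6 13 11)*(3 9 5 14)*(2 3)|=20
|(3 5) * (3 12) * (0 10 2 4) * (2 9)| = |(0 10 9 2 4)(3 5 12)| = 15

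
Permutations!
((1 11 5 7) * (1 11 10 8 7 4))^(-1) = ((1 10 8 7 11 5 4))^(-1) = (1 4 5 11 7 8 10)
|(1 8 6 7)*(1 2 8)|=|(2 8 6 7)|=4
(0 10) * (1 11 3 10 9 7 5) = [9, 11, 2, 10, 4, 1, 6, 5, 8, 7, 0, 3] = (0 9 7 5 1 11 3 10)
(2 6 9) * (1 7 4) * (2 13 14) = (1 7 4)(2 6 9 13 14) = [0, 7, 6, 3, 1, 5, 9, 4, 8, 13, 10, 11, 12, 14, 2]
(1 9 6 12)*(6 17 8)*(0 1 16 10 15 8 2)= [1, 9, 0, 3, 4, 5, 12, 7, 6, 17, 15, 11, 16, 13, 14, 8, 10, 2]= (0 1 9 17 2)(6 12 16 10 15 8)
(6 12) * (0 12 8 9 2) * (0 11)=[12, 1, 11, 3, 4, 5, 8, 7, 9, 2, 10, 0, 6]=(0 12 6 8 9 2 11)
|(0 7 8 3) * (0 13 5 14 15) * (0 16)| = 9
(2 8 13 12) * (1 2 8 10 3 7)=[0, 2, 10, 7, 4, 5, 6, 1, 13, 9, 3, 11, 8, 12]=(1 2 10 3 7)(8 13 12)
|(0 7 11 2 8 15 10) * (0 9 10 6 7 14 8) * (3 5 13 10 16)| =24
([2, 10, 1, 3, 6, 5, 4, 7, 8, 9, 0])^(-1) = [10, 2, 0, 3, 6, 5, 4, 7, 8, 9, 1]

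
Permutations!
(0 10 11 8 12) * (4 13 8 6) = (0 10 11 6 4 13 8 12) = [10, 1, 2, 3, 13, 5, 4, 7, 12, 9, 11, 6, 0, 8]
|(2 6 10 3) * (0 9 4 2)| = 7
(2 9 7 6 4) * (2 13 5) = [0, 1, 9, 3, 13, 2, 4, 6, 8, 7, 10, 11, 12, 5] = (2 9 7 6 4 13 5)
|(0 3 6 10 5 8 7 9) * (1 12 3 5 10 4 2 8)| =|(0 5 1 12 3 6 4 2 8 7 9)| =11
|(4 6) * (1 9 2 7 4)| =6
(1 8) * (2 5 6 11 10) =(1 8)(2 5 6 11 10) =[0, 8, 5, 3, 4, 6, 11, 7, 1, 9, 2, 10]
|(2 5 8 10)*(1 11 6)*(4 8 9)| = |(1 11 6)(2 5 9 4 8 10)| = 6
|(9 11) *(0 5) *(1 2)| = 2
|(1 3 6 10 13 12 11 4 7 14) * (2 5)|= |(1 3 6 10 13 12 11 4 7 14)(2 5)|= 10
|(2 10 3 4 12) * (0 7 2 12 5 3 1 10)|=|(12)(0 7 2)(1 10)(3 4 5)|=6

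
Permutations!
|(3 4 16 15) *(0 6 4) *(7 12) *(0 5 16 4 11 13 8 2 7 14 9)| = 20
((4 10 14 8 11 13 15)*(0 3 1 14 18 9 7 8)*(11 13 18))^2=(0 1)(3 14)(4 11 9 8 15 10 18 7 13)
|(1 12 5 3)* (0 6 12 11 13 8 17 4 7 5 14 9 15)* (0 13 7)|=10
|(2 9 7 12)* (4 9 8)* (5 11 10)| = 6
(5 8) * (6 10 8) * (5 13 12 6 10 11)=(5 10 8 13 12 6 11)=[0, 1, 2, 3, 4, 10, 11, 7, 13, 9, 8, 5, 6, 12]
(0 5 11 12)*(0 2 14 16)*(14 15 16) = (0 5 11 12 2 15 16) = [5, 1, 15, 3, 4, 11, 6, 7, 8, 9, 10, 12, 2, 13, 14, 16, 0]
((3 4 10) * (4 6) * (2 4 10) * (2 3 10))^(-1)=((10)(2 4 3 6))^(-1)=(10)(2 6 3 4)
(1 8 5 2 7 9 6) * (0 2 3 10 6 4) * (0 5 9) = (0 2 7)(1 8 9 4 5 3 10 6) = [2, 8, 7, 10, 5, 3, 1, 0, 9, 4, 6]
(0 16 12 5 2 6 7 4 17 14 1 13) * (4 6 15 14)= (0 16 12 5 2 15 14 1 13)(4 17)(6 7)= [16, 13, 15, 3, 17, 2, 7, 6, 8, 9, 10, 11, 5, 0, 1, 14, 12, 4]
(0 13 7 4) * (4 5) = (0 13 7 5 4) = [13, 1, 2, 3, 0, 4, 6, 5, 8, 9, 10, 11, 12, 7]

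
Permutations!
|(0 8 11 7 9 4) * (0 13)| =|(0 8 11 7 9 4 13)| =7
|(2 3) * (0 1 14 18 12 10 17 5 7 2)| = 11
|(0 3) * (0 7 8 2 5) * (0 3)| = 5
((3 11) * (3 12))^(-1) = (3 12 11) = ((3 11 12))^(-1)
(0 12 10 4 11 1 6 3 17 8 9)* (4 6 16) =(0 12 10 6 3 17 8 9)(1 16 4 11) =[12, 16, 2, 17, 11, 5, 3, 7, 9, 0, 6, 1, 10, 13, 14, 15, 4, 8]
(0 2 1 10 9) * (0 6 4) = (0 2 1 10 9 6 4) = [2, 10, 1, 3, 0, 5, 4, 7, 8, 6, 9]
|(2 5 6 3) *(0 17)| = 4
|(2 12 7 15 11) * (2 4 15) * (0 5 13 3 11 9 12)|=|(0 5 13 3 11 4 15 9 12 7 2)|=11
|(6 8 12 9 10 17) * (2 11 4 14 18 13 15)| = |(2 11 4 14 18 13 15)(6 8 12 9 10 17)| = 42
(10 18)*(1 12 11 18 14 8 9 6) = (1 12 11 18 10 14 8 9 6) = [0, 12, 2, 3, 4, 5, 1, 7, 9, 6, 14, 18, 11, 13, 8, 15, 16, 17, 10]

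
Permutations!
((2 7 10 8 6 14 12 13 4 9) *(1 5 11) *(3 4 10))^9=(2 9 4 3 7)(6 13)(8 12)(10 14)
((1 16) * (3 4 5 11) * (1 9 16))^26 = ((3 4 5 11)(9 16))^26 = (16)(3 5)(4 11)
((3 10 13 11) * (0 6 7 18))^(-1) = (0 18 7 6)(3 11 13 10)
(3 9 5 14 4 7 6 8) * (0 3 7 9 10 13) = (0 3 10 13)(4 9 5 14)(6 8 7) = [3, 1, 2, 10, 9, 14, 8, 6, 7, 5, 13, 11, 12, 0, 4]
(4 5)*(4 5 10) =(4 10) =[0, 1, 2, 3, 10, 5, 6, 7, 8, 9, 4]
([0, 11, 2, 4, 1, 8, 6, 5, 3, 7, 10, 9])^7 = [0, 4, 2, 8, 3, 7, 6, 9, 5, 11, 10, 1]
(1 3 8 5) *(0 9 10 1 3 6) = (0 9 10 1 6)(3 8 5) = [9, 6, 2, 8, 4, 3, 0, 7, 5, 10, 1]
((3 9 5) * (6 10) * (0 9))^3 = ((0 9 5 3)(6 10))^3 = (0 3 5 9)(6 10)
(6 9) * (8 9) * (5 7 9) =(5 7 9 6 8) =[0, 1, 2, 3, 4, 7, 8, 9, 5, 6]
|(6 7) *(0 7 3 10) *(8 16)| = |(0 7 6 3 10)(8 16)| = 10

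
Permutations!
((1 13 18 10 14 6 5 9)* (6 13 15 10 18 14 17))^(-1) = ((18)(1 15 10 17 6 5 9)(13 14))^(-1) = (18)(1 9 5 6 17 10 15)(13 14)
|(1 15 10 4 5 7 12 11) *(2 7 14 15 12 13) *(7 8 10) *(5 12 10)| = 35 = |(1 10 4 12 11)(2 8 5 14 15 7 13)|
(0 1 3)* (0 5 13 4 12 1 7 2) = (0 7 2)(1 3 5 13 4 12) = [7, 3, 0, 5, 12, 13, 6, 2, 8, 9, 10, 11, 1, 4]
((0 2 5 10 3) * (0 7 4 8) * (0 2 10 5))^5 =(0 8 7 10 2 4 3)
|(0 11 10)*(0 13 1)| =5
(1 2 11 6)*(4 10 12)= (1 2 11 6)(4 10 12)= [0, 2, 11, 3, 10, 5, 1, 7, 8, 9, 12, 6, 4]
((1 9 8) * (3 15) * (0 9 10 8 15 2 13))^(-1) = (0 13 2 3 15 9)(1 8 10)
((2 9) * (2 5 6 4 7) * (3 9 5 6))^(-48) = (2 5 3 9 6 4 7)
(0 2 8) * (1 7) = (0 2 8)(1 7) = [2, 7, 8, 3, 4, 5, 6, 1, 0]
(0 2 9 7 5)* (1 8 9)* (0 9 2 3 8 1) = (0 3 8 2)(5 9 7) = [3, 1, 0, 8, 4, 9, 6, 5, 2, 7]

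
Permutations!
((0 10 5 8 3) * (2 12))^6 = ((0 10 5 8 3)(2 12))^6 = (12)(0 10 5 8 3)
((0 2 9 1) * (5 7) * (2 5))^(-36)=(9)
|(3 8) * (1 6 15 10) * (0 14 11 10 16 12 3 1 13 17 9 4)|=|(0 14 11 10 13 17 9 4)(1 6 15 16 12 3 8)|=56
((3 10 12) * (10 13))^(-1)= (3 12 10 13)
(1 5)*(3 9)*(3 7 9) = (1 5)(7 9) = [0, 5, 2, 3, 4, 1, 6, 9, 8, 7]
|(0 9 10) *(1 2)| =|(0 9 10)(1 2)| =6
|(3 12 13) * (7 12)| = 4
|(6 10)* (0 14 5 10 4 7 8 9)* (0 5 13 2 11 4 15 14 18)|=|(0 18)(2 11 4 7 8 9 5 10 6 15 14 13)|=12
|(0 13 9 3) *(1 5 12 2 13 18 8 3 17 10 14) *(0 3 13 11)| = 13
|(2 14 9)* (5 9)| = 4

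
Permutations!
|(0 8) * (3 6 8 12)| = 5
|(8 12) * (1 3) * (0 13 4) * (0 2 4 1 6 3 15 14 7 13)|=10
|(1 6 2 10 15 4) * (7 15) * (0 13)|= |(0 13)(1 6 2 10 7 15 4)|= 14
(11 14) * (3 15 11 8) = (3 15 11 14 8) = [0, 1, 2, 15, 4, 5, 6, 7, 3, 9, 10, 14, 12, 13, 8, 11]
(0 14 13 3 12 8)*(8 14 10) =(0 10 8)(3 12 14 13) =[10, 1, 2, 12, 4, 5, 6, 7, 0, 9, 8, 11, 14, 3, 13]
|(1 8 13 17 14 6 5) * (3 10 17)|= |(1 8 13 3 10 17 14 6 5)|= 9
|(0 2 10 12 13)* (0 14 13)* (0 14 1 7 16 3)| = 10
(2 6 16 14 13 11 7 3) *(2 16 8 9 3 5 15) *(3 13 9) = (2 6 8 3 16 14 9 13 11 7 5 15) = [0, 1, 6, 16, 4, 15, 8, 5, 3, 13, 10, 7, 12, 11, 9, 2, 14]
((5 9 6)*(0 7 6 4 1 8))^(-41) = ((0 7 6 5 9 4 1 8))^(-41) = (0 8 1 4 9 5 6 7)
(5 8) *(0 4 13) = (0 4 13)(5 8) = [4, 1, 2, 3, 13, 8, 6, 7, 5, 9, 10, 11, 12, 0]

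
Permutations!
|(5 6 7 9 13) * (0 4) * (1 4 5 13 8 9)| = |(13)(0 5 6 7 1 4)(8 9)| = 6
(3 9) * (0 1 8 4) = (0 1 8 4)(3 9) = [1, 8, 2, 9, 0, 5, 6, 7, 4, 3]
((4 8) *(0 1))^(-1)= ((0 1)(4 8))^(-1)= (0 1)(4 8)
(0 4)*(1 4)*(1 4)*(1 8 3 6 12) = (0 4)(1 8 3 6 12) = [4, 8, 2, 6, 0, 5, 12, 7, 3, 9, 10, 11, 1]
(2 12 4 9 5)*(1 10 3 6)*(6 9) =(1 10 3 9 5 2 12 4 6) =[0, 10, 12, 9, 6, 2, 1, 7, 8, 5, 3, 11, 4]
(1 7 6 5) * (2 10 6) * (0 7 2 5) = (0 7 5 1 2 10 6) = [7, 2, 10, 3, 4, 1, 0, 5, 8, 9, 6]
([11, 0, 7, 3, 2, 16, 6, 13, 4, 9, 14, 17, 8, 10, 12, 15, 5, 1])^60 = [0, 1, 14, 3, 10, 5, 6, 12, 13, 9, 4, 11, 7, 8, 2, 15, 16, 17]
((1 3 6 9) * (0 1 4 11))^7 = (11)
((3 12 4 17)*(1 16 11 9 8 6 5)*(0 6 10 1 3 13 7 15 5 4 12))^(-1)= (0 3 5 15 7 13 17 4 6)(1 10 8 9 11 16)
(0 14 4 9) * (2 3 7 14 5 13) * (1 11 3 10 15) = (0 5 13 2 10 15 1 11 3 7 14 4 9) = [5, 11, 10, 7, 9, 13, 6, 14, 8, 0, 15, 3, 12, 2, 4, 1]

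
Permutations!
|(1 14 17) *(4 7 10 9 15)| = 15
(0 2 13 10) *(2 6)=[6, 1, 13, 3, 4, 5, 2, 7, 8, 9, 0, 11, 12, 10]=(0 6 2 13 10)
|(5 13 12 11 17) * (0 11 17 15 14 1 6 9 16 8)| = 36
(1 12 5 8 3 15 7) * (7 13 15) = (1 12 5 8 3 7)(13 15) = [0, 12, 2, 7, 4, 8, 6, 1, 3, 9, 10, 11, 5, 15, 14, 13]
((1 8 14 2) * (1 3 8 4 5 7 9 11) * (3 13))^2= (1 5 9)(2 3 14 13 8)(4 7 11)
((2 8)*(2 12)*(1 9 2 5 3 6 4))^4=(1 12 4 8 6 2 3 9 5)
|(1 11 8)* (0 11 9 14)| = 6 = |(0 11 8 1 9 14)|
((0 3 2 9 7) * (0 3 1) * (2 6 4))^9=(0 1)(2 3)(4 7)(6 9)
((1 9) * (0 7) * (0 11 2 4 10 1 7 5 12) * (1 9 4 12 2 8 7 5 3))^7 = (0 2 9 4 3 12 5 10 1)(7 11 8)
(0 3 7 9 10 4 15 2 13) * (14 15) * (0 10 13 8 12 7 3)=(2 8 12 7 9 13 10 4 14 15)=[0, 1, 8, 3, 14, 5, 6, 9, 12, 13, 4, 11, 7, 10, 15, 2]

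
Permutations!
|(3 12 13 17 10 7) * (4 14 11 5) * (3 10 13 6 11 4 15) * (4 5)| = |(3 12 6 11 4 14 5 15)(7 10)(13 17)| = 8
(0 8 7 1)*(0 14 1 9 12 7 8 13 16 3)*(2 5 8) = [13, 14, 5, 0, 4, 8, 6, 9, 2, 12, 10, 11, 7, 16, 1, 15, 3] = (0 13 16 3)(1 14)(2 5 8)(7 9 12)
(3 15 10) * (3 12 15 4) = (3 4)(10 12 15) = [0, 1, 2, 4, 3, 5, 6, 7, 8, 9, 12, 11, 15, 13, 14, 10]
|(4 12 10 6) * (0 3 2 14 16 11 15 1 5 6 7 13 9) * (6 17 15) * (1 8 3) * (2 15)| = |(0 1 5 17 2 14 16 11 6 4 12 10 7 13 9)(3 15 8)| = 15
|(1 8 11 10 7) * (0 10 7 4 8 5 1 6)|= 14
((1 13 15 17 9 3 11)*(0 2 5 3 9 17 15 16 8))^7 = (17)(0 16 1 3 2 8 13 11 5)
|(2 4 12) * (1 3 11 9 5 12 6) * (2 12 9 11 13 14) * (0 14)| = |(0 14 2 4 6 1 3 13)(5 9)| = 8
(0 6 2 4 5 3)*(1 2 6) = (6)(0 1 2 4 5 3) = [1, 2, 4, 0, 5, 3, 6]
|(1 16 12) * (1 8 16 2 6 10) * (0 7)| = 12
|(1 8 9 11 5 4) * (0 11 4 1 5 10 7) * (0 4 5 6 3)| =|(0 11 10 7 4 6 3)(1 8 9 5)| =28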